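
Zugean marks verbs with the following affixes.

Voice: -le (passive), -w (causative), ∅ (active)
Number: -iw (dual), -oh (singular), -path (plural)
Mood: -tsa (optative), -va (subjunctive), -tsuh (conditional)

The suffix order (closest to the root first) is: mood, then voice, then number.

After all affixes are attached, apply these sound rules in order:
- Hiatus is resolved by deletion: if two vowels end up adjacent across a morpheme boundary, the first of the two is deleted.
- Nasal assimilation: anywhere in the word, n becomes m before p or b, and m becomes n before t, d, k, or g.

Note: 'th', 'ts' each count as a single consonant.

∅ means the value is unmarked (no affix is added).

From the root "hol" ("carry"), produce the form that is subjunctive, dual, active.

Attach mood subjunctive -va → holva.
voice = active: zero marking, form stays holva.
Attach number dual -iw → holvaiw.
Apply vowel deletion: holvaiw → holviw.
Nasal assimilation: no change.

holviw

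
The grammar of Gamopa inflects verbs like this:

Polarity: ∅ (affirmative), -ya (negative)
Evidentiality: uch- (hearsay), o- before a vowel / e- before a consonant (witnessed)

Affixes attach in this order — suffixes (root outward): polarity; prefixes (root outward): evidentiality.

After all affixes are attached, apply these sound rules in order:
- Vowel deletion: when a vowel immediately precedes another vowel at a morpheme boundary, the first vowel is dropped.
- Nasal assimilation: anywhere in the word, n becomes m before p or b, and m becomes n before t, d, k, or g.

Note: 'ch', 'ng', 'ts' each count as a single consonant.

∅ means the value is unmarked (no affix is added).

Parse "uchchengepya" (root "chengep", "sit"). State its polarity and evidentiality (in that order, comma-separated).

negative, hearsay

Segment: uch-chengep-ya.
polarity: -ya → negative.
evidentiality: uch- → hearsay.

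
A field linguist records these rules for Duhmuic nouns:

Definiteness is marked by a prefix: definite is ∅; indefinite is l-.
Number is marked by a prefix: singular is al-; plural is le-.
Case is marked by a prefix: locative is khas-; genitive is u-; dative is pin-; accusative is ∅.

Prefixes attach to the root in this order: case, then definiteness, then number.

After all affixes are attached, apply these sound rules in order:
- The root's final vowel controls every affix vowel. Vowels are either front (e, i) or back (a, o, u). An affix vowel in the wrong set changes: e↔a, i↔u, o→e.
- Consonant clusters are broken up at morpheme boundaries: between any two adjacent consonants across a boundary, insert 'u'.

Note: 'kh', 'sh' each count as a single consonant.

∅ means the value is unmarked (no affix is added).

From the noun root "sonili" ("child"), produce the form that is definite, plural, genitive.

Attach case genitive u- → usonili.
definiteness = definite: zero marking, form stays usonili.
Attach number plural le- → leusonili.
Apply vowel harmony: leusonili → leisonili.
Epenthesis: no change.

leisonili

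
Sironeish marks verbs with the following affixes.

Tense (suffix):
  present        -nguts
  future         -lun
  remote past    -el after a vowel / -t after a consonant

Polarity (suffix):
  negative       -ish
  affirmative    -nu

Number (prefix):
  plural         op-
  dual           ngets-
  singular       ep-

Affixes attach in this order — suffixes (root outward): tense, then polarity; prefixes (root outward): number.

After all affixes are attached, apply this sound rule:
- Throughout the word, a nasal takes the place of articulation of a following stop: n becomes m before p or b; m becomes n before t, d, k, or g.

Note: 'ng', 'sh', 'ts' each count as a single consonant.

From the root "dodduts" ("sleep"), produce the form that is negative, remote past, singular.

Attach number singular ep- → epdodduts.
Attach tense remote past -t (after consonant 'ts') → epdoddutst.
Attach polarity negative -ish → epdoddutstish.
Nasal assimilation: no change.

epdoddutstish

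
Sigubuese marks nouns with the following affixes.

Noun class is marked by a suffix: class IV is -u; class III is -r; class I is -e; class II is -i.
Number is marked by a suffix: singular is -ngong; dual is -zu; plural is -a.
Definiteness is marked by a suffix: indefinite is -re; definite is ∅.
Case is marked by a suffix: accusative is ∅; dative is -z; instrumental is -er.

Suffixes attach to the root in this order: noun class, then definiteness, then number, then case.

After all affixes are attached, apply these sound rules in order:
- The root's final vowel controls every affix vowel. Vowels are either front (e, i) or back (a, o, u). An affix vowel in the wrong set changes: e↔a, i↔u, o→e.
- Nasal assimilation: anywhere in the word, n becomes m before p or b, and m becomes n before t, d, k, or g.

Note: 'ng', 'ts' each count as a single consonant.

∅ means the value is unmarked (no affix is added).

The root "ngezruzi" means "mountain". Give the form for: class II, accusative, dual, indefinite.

Attach noun class class II -i → ngezruzii.
Attach definiteness indefinite -re → ngezruziire.
Attach number dual -zu → ngezruziirezu.
case = accusative: zero marking, form stays ngezruziirezu.
Apply vowel harmony: ngezruziirezu → ngezruziirezi.
Nasal assimilation: no change.

ngezruziirezi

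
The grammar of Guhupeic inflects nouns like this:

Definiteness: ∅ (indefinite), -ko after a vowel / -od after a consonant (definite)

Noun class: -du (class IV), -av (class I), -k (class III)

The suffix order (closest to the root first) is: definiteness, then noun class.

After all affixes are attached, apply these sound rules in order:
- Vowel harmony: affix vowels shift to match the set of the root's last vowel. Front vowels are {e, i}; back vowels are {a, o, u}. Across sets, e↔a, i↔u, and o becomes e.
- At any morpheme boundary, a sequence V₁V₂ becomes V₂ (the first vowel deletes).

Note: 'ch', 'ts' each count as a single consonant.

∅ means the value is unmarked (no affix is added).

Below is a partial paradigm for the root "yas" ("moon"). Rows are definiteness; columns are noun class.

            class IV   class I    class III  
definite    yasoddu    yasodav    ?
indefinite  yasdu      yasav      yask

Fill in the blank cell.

Attach definiteness definite -od (after consonant 's') → yasod.
Attach noun class class III -k → yasodk.
Vowel harmony: no change.
Vowel deletion: no change.

yasodk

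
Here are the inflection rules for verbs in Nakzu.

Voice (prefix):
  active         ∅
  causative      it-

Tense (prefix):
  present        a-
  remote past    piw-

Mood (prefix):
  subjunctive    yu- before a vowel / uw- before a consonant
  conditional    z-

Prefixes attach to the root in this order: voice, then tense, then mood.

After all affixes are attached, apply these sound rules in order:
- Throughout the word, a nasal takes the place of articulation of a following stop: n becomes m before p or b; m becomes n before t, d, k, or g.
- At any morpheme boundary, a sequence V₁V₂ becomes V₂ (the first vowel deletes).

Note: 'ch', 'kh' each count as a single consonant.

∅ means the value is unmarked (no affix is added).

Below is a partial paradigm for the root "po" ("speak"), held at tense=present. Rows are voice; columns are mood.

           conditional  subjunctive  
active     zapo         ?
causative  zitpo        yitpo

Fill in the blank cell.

yapo

voice = active: zero marking, form stays po.
Attach tense present a- → apo.
Attach mood subjunctive yu- (before vowel 'a') → yuapo.
Nasal assimilation: no change.
Apply vowel deletion: yuapo → yapo.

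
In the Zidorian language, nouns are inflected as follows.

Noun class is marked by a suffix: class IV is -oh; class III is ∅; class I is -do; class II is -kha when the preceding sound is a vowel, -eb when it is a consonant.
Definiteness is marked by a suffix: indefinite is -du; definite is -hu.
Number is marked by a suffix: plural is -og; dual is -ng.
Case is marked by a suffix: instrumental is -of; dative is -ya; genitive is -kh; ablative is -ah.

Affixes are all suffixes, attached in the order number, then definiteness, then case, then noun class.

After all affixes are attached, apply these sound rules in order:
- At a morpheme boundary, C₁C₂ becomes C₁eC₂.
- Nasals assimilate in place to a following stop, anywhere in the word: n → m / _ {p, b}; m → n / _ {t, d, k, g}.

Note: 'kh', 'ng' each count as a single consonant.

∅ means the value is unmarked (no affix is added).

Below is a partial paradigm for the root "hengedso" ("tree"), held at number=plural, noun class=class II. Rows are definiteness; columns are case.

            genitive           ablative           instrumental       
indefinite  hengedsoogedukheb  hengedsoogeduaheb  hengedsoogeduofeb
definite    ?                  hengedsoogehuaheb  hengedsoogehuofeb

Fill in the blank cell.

Attach number plural -og → hengedsoog.
Attach definiteness definite -hu → hengedsooghu.
Attach case genitive -kh → hengedsooghukh.
Attach noun class class II -eb (after consonant 'kh') → hengedsooghukheb.
Apply epenthesis: hengedsooghukheb → hengedsoogehukheb.
Nasal assimilation: no change.

hengedsoogehukheb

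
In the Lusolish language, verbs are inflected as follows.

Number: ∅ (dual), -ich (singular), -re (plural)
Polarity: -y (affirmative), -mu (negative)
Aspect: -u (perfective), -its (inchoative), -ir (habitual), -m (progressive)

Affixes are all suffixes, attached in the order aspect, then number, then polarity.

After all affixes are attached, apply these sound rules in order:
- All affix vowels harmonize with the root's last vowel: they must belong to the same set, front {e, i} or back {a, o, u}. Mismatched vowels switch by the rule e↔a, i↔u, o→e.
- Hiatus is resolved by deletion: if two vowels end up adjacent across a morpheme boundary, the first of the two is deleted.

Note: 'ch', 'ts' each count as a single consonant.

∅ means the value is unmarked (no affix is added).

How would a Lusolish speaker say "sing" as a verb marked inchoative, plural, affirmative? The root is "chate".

chatitsrey

Attach aspect inchoative -its → chateits.
Attach number plural -re → chateitsre.
Attach polarity affirmative -y → chateitsrey.
Vowel harmony: no change.
Apply vowel deletion: chateitsrey → chatitsrey.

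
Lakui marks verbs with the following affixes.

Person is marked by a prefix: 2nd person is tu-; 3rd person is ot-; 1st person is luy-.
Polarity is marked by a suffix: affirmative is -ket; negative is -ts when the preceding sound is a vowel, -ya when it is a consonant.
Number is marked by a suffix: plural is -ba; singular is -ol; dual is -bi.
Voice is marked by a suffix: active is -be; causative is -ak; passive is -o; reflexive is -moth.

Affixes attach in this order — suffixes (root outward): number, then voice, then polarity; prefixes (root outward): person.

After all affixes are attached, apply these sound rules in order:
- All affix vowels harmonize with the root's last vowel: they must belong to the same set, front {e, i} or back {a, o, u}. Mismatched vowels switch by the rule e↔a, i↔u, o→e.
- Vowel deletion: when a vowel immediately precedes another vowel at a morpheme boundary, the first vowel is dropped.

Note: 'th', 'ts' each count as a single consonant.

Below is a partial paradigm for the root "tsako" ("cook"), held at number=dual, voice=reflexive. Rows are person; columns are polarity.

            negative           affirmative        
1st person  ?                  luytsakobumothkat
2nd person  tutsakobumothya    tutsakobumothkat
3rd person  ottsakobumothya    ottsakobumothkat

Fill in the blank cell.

Attach person 1st person luy- → luytsako.
Attach number dual -bi → luytsakobi.
Attach voice reflexive -moth → luytsakobimoth.
Attach polarity negative -ya (after consonant 'th') → luytsakobimothya.
Apply vowel harmony: luytsakobimothya → luytsakobumothya.
Vowel deletion: no change.

luytsakobumothya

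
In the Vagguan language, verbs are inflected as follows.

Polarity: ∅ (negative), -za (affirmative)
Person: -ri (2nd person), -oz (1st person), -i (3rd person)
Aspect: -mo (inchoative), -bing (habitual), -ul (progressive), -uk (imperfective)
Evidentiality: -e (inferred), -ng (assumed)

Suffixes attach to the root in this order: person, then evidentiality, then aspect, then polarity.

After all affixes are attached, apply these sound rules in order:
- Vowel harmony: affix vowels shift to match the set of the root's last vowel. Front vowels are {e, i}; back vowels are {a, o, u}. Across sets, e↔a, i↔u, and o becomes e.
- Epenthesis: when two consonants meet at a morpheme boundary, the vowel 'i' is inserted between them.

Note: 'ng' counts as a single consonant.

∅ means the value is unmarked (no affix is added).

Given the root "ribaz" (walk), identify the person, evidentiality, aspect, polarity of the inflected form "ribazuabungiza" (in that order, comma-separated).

3rd person, inferred, habitual, affirmative

Segment: ribaz-i-e-bing-za.
person: -i → 3rd person.
evidentiality: -e → inferred.
aspect: -bing → habitual.
polarity: -za → affirmative.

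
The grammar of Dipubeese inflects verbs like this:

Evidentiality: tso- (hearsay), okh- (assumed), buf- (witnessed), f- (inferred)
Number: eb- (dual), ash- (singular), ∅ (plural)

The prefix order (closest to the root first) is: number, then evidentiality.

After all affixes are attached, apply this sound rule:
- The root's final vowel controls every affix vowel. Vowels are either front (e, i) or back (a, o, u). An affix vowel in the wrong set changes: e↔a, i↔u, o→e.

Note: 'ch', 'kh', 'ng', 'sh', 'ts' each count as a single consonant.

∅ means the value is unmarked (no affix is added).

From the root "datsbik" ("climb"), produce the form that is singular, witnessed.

bifeshdatsbik

Attach number singular ash- → ashdatsbik.
Attach evidentiality witnessed buf- → bufashdatsbik.
Apply vowel harmony: bufashdatsbik → bifeshdatsbik.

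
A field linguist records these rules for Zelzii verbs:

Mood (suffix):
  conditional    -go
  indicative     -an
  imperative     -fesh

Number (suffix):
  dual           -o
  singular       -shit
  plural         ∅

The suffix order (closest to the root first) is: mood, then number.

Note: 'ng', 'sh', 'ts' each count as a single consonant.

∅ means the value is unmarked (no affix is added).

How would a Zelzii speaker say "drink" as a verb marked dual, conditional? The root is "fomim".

Attach mood conditional -go → fomimgo.
Attach number dual -o → fomimgoo.

fomimgoo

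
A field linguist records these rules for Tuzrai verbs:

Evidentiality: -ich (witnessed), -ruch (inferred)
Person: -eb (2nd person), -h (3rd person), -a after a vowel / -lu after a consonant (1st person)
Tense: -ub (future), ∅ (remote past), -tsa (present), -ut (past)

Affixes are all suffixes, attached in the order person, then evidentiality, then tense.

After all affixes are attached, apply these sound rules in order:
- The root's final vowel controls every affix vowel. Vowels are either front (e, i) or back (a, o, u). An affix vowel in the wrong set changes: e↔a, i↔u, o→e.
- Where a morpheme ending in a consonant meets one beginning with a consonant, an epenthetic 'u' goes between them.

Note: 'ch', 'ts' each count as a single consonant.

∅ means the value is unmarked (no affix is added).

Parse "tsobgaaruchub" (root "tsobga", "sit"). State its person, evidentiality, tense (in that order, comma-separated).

1st person, inferred, future

Segment: tsobga-a-ruch-ub.
person: -a/lu → 1st person.
evidentiality: -ruch → inferred.
tense: -ub → future.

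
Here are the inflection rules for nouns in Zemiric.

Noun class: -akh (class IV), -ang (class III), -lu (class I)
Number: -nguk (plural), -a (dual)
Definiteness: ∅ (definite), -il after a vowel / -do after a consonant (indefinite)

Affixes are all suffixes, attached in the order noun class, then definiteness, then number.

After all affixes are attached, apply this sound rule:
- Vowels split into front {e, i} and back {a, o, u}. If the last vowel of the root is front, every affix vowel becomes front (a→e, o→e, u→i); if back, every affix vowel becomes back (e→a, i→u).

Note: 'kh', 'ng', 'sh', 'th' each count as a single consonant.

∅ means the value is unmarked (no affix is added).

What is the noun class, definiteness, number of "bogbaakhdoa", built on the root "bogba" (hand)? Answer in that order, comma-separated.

class IV, indefinite, dual

Segment: bogba-akh-do-a.
noun class: -akh → class IV.
definiteness: -il/do → indefinite.
number: -a → dual.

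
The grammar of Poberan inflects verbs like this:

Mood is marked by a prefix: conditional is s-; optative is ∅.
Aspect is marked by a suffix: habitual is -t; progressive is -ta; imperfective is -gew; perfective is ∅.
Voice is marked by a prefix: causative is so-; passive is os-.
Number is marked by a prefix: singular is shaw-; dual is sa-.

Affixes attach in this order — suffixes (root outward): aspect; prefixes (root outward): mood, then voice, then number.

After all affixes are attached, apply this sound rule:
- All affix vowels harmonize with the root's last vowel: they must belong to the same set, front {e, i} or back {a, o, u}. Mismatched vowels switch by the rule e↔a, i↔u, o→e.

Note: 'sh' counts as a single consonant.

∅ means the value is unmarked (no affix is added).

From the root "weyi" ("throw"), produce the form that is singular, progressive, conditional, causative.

Attach aspect progressive -ta → weyita.
Attach mood conditional s- → sweyita.
Attach voice causative so- → sosweyita.
Attach number singular shaw- → shawsosweyita.
Apply vowel harmony: shawsosweyita → shewsesweyite.

shewsesweyite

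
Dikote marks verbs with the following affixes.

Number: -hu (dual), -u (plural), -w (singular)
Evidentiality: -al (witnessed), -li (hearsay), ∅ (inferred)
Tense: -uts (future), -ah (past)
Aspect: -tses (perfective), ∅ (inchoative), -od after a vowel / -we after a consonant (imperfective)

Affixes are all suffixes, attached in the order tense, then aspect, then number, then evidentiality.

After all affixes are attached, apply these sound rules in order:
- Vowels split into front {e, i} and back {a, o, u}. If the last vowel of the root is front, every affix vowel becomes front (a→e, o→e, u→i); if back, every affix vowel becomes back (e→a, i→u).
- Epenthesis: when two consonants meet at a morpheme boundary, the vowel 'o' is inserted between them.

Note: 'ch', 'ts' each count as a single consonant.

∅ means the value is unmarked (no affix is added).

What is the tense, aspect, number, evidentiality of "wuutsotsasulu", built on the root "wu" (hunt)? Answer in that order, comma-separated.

future, perfective, plural, hearsay

Segment: wu-uts-tses-u-li.
tense: -uts → future.
aspect: -tses → perfective.
number: -u → plural.
evidentiality: -li → hearsay.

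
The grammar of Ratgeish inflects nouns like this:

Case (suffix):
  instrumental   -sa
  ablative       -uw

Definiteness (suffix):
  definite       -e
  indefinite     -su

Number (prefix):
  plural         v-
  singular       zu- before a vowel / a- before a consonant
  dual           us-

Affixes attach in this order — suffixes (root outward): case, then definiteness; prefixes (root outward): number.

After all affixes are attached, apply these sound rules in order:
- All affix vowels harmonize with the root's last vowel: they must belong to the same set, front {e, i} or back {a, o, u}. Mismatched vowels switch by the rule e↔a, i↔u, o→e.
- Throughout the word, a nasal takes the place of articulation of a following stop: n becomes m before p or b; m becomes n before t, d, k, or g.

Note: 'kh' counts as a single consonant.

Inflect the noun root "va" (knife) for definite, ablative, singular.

avauwa

Attach number singular a- (before consonant 'v') → ava.
Attach case ablative -uw → avauw.
Attach definiteness definite -e → avauwe.
Apply vowel harmony: avauwe → avauwa.
Nasal assimilation: no change.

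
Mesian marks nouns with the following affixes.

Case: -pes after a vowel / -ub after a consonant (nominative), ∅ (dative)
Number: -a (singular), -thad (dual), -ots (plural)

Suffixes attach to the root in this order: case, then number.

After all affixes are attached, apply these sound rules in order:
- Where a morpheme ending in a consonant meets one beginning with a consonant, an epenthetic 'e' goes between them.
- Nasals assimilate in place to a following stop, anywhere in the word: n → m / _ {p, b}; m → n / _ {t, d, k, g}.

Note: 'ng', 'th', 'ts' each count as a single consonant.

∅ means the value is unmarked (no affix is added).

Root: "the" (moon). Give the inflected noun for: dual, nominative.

Attach case nominative -pes (after vowel 'e') → thepes.
Attach number dual -thad → thepesthad.
Apply epenthesis: thepesthad → thepesethad.
Nasal assimilation: no change.

thepesethad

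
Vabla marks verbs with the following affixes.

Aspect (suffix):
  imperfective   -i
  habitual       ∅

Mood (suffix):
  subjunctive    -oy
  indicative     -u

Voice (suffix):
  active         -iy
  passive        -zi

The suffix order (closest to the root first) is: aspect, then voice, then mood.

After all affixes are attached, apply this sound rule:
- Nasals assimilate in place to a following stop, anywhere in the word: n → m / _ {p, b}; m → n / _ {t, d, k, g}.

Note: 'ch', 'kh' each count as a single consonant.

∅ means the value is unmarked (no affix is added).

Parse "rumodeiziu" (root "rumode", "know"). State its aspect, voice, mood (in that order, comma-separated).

imperfective, passive, indicative

Segment: rumode-i-zi-u.
aspect: -i → imperfective.
voice: -zi → passive.
mood: -u → indicative.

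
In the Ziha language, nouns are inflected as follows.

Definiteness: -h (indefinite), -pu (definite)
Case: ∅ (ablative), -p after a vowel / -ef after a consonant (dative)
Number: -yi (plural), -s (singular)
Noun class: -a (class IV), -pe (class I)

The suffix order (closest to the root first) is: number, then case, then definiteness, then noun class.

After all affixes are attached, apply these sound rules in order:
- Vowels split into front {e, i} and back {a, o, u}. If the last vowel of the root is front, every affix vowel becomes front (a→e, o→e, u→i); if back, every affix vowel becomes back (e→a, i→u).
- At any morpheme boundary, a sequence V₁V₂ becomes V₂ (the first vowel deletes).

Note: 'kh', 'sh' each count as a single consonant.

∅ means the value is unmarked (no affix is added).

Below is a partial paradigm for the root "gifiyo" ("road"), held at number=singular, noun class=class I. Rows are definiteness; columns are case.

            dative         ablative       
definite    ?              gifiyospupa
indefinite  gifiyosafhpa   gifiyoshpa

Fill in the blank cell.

Attach number singular -s → gifiyos.
Attach case dative -ef (after consonant 's') → gifiyosef.
Attach definiteness definite -pu → gifiyosefpu.
Attach noun class class I -pe → gifiyosefpupe.
Apply vowel harmony: gifiyosefpupe → gifiyosafpupa.
Vowel deletion: no change.

gifiyosafpupa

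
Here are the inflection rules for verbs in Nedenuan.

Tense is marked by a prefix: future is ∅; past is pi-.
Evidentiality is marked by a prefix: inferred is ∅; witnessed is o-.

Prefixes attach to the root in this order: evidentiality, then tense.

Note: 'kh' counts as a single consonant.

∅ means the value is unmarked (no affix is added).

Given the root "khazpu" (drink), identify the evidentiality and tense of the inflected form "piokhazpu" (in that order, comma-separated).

witnessed, past

Segment: pi-o-khazpu.
evidentiality: o- → witnessed.
tense: pi- → past.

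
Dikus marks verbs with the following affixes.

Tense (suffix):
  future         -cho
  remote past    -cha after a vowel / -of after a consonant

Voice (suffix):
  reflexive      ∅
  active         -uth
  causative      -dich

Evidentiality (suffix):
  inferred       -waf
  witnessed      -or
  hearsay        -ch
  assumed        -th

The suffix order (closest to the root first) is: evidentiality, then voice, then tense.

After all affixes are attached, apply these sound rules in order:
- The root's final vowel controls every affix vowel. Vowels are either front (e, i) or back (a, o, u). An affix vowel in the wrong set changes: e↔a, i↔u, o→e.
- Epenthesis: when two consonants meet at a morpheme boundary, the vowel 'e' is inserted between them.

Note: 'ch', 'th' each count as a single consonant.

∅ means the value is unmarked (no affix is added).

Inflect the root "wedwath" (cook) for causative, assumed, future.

wedwathetheduchecho

Attach evidentiality assumed -th → wedwathth.
Attach voice causative -dich → wedwaththdich.
Attach tense future -cho → wedwaththdichcho.
Apply vowel harmony: wedwaththdichcho → wedwaththduchcho.
Apply epenthesis: wedwaththduchcho → wedwathetheduchecho.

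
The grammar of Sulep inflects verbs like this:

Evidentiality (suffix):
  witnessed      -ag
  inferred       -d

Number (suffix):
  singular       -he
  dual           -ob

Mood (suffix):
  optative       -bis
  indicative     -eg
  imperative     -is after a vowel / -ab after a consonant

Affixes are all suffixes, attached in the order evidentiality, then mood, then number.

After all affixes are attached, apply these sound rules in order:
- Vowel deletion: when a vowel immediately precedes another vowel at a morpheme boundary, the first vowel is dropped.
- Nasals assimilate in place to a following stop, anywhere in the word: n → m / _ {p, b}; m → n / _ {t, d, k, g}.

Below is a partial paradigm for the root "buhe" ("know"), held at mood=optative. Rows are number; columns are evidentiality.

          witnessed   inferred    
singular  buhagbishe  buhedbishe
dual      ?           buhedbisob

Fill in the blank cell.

Attach evidentiality witnessed -ag → buheag.
Attach mood optative -bis → buheagbis.
Attach number dual -ob → buheagbisob.
Apply vowel deletion: buheagbisob → buhagbisob.
Nasal assimilation: no change.

buhagbisob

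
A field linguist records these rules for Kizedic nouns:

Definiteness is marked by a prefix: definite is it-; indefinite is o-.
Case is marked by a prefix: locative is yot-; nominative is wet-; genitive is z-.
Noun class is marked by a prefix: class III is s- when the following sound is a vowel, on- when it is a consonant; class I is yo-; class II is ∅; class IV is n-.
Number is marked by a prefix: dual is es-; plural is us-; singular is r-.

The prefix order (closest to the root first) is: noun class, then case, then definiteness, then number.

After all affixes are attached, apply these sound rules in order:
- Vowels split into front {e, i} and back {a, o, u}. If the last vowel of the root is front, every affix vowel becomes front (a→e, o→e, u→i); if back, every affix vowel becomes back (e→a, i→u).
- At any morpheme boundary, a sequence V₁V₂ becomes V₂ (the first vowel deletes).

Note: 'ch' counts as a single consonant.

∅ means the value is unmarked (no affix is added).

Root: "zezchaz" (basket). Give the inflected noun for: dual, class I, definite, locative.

Attach noun class class I yo- → yozezchaz.
Attach case locative yot- → yotyozezchaz.
Attach definiteness definite it- → ityotyozezchaz.
Attach number dual es- → esityotyozezchaz.
Apply vowel harmony: esityotyozezchaz → asutyotyozezchaz.
Vowel deletion: no change.

asutyotyozezchaz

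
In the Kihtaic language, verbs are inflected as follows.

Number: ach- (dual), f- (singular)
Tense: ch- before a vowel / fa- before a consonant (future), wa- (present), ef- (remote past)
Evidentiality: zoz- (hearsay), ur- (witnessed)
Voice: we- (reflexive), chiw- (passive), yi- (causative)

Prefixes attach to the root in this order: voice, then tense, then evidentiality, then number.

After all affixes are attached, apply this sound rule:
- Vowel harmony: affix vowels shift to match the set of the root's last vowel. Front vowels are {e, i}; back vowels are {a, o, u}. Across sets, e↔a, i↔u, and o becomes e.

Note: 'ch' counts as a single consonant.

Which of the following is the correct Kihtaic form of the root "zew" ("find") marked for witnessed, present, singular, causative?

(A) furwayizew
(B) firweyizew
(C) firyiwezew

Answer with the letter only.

B

Attach voice causative yi- → yizew.
Attach tense present wa- → wayizew.
Attach evidentiality witnessed ur- → urwayizew.
Attach number singular f- → furwayizew.
Apply vowel harmony: furwayizew → firweyizew.
So the correct form is firweyizew, option (B).
(A) furwayizew is wrong: it fails to apply the sound rule(s).
(C) firyiwezew is wrong: it has the affixes in the wrong order.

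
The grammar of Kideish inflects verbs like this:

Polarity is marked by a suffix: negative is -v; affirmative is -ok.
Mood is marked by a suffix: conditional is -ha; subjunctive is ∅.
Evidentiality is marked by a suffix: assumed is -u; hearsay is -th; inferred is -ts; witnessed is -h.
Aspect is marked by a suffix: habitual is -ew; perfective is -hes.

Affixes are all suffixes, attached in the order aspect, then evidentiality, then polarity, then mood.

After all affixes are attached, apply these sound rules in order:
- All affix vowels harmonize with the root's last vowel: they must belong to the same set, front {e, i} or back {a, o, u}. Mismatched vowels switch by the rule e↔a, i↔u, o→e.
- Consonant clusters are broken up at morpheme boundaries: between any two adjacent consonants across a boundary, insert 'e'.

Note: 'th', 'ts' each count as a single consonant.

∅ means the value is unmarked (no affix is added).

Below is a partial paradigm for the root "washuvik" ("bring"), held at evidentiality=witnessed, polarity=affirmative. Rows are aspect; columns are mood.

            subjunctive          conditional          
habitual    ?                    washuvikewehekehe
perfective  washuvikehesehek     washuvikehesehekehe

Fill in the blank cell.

Attach aspect habitual -ew → washuvikew.
Attach evidentiality witnessed -h → washuvikewh.
Attach polarity affirmative -ok → washuvikewhok.
mood = subjunctive: zero marking, form stays washuvikewhok.
Apply vowel harmony: washuvikewhok → washuvikewhek.
Apply epenthesis: washuvikewhek → washuvikewehek.

washuvikewehek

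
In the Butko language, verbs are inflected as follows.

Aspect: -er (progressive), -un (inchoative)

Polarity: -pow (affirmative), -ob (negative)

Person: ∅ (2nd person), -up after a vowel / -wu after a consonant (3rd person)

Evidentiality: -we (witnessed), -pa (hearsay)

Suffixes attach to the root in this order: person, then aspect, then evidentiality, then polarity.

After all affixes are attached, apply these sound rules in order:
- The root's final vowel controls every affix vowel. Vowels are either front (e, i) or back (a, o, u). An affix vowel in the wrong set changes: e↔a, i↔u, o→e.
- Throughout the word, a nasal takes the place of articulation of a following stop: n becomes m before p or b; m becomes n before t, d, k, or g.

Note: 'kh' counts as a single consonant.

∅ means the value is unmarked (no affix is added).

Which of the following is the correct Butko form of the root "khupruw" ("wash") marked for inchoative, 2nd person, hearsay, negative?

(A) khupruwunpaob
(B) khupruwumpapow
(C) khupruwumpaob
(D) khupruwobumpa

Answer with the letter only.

person = 2nd person: zero marking, form stays khupruw.
Attach aspect inchoative -un → khupruwun.
Attach evidentiality hearsay -pa → khupruwunpa.
Attach polarity negative -ob → khupruwunpaob.
Vowel harmony: no change.
Apply nasal assimilation: khupruwunpaob → khupruwumpaob.
So the correct form is khupruwumpaob, option (C).
(D) khupruwobumpa is wrong: it has the affixes in the wrong order.
(A) khupruwunpaob is wrong: it fails to apply the sound rule(s).
(B) khupruwumpapow is wrong: it uses affirmative instead of negative for polarity.

C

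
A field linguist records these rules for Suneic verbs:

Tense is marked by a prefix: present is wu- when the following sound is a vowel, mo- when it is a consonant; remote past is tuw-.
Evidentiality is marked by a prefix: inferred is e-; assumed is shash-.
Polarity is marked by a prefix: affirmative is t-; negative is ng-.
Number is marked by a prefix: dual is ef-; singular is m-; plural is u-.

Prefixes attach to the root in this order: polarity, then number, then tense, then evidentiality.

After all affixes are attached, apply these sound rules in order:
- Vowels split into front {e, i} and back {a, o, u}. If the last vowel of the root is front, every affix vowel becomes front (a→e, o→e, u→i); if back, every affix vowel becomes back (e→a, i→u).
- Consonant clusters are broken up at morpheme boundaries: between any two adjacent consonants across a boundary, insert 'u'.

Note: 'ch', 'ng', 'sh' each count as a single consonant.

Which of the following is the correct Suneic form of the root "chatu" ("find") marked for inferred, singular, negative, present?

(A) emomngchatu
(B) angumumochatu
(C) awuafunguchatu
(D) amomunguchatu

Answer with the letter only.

Attach polarity negative ng- → ngchatu.
Attach number singular m- → mngchatu.
Attach tense present mo- (before consonant 'm') → momngchatu.
Attach evidentiality inferred e- → emomngchatu.
Apply vowel harmony: emomngchatu → amomngchatu.
Apply epenthesis: amomngchatu → amomunguchatu.
So the correct form is amomunguchatu, option (D).
(B) angumumochatu is wrong: it has the affixes in the wrong order.
(C) awuafunguchatu is wrong: it uses dual instead of singular for number.
(A) emomngchatu is wrong: it fails to apply the sound rule(s).

D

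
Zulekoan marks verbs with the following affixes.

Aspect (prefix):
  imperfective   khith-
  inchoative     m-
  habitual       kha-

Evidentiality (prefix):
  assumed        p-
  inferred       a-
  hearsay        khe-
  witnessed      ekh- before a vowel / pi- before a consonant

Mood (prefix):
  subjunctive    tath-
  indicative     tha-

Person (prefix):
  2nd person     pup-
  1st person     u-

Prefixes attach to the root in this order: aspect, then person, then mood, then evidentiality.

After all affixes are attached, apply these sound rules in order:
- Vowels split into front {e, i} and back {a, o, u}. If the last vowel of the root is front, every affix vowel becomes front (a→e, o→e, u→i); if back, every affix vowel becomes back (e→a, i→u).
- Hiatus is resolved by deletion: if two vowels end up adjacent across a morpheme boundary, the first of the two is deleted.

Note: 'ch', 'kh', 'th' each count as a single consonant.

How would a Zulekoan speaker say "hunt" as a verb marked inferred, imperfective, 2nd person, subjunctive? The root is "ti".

etethpipkhithti

Attach aspect imperfective khith- → khithti.
Attach person 2nd person pup- → pupkhithti.
Attach mood subjunctive tath- → tathpupkhithti.
Attach evidentiality inferred a- → atathpupkhithti.
Apply vowel harmony: atathpupkhithti → etethpipkhithti.
Vowel deletion: no change.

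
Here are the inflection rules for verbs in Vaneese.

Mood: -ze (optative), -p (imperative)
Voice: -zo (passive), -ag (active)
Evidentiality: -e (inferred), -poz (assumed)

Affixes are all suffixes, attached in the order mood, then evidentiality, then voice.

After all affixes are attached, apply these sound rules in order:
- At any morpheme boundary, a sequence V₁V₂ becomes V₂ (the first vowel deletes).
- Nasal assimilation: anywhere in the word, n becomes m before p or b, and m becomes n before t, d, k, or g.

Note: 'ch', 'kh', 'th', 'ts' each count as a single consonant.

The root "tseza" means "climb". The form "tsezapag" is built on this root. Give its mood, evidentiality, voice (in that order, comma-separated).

imperative, inferred, active

Segment: tseza-p-e-ag.
mood: -p → imperative.
evidentiality: -e → inferred.
voice: -ag → active.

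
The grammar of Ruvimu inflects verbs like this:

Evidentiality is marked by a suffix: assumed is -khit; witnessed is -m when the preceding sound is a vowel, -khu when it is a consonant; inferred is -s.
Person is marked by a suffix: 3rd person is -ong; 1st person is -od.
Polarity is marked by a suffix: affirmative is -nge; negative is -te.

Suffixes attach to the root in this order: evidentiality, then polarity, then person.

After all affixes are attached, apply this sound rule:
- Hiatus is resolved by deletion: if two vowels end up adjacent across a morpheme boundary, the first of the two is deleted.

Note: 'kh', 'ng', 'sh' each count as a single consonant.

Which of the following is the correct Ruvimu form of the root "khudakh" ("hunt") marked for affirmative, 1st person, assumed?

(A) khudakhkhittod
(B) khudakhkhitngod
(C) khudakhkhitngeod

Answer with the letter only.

B

Attach evidentiality assumed -khit → khudakhkhit.
Attach polarity affirmative -nge → khudakhkhitnge.
Attach person 1st person -od → khudakhkhitngeod.
Apply vowel deletion: khudakhkhitngeod → khudakhkhitngod.
So the correct form is khudakhkhitngod, option (B).
(C) khudakhkhitngeod is wrong: it fails to apply the sound rule(s).
(A) khudakhkhittod is wrong: it uses negative instead of affirmative for polarity.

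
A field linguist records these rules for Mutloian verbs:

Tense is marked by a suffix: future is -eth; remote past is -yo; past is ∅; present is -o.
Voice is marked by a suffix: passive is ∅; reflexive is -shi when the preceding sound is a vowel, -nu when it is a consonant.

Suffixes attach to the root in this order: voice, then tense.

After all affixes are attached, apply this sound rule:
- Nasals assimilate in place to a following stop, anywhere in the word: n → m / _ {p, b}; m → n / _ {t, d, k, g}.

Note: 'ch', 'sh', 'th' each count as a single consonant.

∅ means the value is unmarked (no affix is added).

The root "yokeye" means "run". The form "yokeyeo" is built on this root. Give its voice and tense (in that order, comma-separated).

Segment: yokeye-o.
voice: ∅ → passive.
tense: -o → present.

passive, present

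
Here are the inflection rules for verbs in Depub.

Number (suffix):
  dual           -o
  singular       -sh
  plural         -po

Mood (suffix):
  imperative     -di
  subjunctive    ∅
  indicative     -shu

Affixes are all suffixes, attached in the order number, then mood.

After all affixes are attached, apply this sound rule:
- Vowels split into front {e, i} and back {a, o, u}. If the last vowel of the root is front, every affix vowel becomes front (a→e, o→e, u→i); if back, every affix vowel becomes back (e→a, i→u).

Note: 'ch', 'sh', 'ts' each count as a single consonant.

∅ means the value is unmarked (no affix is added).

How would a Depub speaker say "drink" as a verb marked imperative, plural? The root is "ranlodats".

ranlodatspodu

Attach number plural -po → ranlodatspo.
Attach mood imperative -di → ranlodatspodi.
Apply vowel harmony: ranlodatspodi → ranlodatspodu.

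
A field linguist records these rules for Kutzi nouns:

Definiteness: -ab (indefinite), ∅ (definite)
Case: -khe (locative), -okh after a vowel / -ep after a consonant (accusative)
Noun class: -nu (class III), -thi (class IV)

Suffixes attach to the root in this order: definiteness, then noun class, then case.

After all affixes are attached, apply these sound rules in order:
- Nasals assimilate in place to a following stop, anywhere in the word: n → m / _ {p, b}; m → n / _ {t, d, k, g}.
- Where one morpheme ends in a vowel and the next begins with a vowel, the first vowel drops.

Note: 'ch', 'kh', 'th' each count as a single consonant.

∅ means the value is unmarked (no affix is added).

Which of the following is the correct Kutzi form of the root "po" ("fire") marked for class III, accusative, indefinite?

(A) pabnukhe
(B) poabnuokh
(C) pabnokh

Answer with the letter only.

C

Attach definiteness indefinite -ab → poab.
Attach noun class class III -nu → poabnu.
Attach case accusative -okh (after vowel 'u') → poabnuokh.
Nasal assimilation: no change.
Apply vowel deletion: poabnuokh → pabnokh.
So the correct form is pabnokh, option (C).
(A) pabnukhe is wrong: it uses locative instead of accusative for case.
(B) poabnuokh is wrong: it fails to apply the sound rule(s).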